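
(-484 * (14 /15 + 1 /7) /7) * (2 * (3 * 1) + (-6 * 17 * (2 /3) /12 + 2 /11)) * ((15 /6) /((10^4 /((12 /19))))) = -21131 /3491250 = -0.01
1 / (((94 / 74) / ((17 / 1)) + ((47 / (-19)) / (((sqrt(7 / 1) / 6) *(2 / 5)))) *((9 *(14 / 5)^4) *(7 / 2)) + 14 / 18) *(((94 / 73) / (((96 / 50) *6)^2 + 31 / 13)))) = -0.00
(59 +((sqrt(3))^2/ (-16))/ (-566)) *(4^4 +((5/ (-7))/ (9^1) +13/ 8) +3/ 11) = 763709038915/ 50206464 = 15211.37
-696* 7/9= -1624/3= -541.33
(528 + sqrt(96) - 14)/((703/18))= 13.41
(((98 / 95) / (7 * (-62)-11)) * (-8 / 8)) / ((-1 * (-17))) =98 / 718675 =0.00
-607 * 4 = -2428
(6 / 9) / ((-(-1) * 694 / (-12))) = -0.01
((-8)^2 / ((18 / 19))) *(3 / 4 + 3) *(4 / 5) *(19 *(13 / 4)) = 37544 / 3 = 12514.67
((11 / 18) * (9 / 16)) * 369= 4059 / 32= 126.84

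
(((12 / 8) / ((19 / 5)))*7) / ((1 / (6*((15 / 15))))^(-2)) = 35 / 456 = 0.08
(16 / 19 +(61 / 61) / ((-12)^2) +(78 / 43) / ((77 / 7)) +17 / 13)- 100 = -1643307793 / 16823664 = -97.68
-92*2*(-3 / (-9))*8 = -1472 / 3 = -490.67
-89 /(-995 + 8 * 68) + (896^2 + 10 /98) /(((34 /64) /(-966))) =-78346168289633 /53669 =-1459803020.17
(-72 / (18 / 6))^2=576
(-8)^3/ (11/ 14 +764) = -7168/ 10707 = -0.67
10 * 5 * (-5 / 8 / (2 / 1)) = -125 / 8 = -15.62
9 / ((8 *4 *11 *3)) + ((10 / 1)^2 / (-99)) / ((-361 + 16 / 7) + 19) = 43303 / 3766752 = 0.01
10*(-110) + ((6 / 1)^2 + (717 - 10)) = -357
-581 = -581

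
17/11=1.55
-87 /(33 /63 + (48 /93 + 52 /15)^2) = -5.31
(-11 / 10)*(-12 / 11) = 6 / 5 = 1.20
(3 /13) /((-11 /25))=-75 /143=-0.52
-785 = -785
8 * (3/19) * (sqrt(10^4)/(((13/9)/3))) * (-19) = -64800/13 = -4984.62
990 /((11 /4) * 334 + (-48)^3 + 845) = -180 /19787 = -0.01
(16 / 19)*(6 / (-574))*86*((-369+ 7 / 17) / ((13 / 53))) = 105453888 / 92701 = 1137.57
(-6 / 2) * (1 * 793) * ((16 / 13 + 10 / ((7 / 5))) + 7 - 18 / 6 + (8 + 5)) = -422547 / 7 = -60363.86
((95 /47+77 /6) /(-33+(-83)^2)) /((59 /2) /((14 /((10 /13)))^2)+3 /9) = 34689109 /6762682984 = 0.01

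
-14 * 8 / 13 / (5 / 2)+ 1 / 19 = -4191 / 1235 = -3.39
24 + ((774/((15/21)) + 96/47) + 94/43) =11235028/10105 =1111.83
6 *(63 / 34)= 189 / 17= 11.12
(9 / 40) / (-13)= -9 / 520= -0.02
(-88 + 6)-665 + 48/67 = -50001/67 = -746.28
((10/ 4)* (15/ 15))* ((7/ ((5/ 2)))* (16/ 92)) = 28/ 23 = 1.22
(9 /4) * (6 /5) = 27 /10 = 2.70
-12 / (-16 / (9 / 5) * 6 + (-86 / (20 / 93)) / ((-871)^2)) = 273110760 / 1213837597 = 0.22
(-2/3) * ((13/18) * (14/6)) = -91/81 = -1.12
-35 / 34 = -1.03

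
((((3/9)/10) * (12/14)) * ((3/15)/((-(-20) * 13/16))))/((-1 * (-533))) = 0.00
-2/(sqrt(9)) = -2/3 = -0.67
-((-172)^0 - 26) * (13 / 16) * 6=121.88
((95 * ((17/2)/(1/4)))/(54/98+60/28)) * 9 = 237405/22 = 10791.14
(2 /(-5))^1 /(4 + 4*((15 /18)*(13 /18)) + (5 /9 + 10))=-0.02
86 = 86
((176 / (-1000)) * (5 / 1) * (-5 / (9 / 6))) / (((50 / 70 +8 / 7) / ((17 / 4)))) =1309 / 195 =6.71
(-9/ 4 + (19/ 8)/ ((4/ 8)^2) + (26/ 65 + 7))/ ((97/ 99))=29007/ 1940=14.95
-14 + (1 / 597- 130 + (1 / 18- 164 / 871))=-449677661 / 3119922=-144.13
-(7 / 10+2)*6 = -81 / 5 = -16.20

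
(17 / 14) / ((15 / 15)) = 17 / 14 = 1.21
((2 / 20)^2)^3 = 1 / 1000000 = 0.00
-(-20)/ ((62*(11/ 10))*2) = 50/ 341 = 0.15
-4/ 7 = -0.57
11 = 11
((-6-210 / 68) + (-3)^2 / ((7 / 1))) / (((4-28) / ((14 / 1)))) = 4.55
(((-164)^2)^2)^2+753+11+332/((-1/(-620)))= 523300059815880460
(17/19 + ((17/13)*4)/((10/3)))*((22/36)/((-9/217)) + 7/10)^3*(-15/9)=558809988212672/49224722625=11352.22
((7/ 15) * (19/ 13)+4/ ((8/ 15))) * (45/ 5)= 9573/ 130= 73.64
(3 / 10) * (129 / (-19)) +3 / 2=-51 / 95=-0.54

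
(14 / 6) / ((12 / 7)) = 49 / 36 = 1.36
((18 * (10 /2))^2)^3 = 531441000000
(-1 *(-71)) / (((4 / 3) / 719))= 153147 / 4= 38286.75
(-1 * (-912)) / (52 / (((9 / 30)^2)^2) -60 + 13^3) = 73872 / 693097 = 0.11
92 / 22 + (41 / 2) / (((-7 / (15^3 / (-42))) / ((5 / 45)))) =30.33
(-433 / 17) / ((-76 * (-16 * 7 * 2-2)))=-433 / 291992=-0.00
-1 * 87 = -87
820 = 820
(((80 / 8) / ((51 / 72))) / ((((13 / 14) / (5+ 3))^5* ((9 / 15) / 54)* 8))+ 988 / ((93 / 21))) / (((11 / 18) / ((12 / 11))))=318626706779783136 / 23676240731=13457656.15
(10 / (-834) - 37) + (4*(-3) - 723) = -321929 / 417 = -772.01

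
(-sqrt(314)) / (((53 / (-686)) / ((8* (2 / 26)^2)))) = 5488* sqrt(314) / 8957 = 10.86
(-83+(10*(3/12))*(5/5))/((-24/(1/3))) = 161/144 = 1.12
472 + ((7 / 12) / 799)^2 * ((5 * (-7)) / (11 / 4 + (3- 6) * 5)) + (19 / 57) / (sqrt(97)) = sqrt(97) / 291 + 10847709827 / 22982436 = 472.03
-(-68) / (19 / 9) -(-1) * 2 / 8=2467 / 76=32.46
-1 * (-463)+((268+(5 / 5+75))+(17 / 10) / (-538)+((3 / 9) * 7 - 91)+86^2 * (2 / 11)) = 2063.06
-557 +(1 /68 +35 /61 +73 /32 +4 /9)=-165361595 /298656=-553.69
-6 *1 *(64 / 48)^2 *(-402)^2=-1723776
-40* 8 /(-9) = 35.56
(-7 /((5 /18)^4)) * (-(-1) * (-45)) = 6613488 /125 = 52907.90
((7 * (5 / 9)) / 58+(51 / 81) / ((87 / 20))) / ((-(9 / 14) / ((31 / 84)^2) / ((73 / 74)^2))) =-0.04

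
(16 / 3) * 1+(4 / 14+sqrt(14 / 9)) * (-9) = 58 / 21 - 3 * sqrt(14) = -8.46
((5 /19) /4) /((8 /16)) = 5 /38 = 0.13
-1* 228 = -228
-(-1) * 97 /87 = 1.11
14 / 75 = 0.19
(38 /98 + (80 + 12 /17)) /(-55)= -6141 /4165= -1.47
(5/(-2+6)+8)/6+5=157/24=6.54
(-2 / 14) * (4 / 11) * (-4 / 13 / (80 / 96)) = 96 / 5005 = 0.02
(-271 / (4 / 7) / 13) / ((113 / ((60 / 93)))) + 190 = 8642925 / 45539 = 189.79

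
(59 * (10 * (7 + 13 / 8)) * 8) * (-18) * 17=-12457260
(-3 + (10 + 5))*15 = 180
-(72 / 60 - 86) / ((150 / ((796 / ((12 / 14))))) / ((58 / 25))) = 34256656 / 28125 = 1218.01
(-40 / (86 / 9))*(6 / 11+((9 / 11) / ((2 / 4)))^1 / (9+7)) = -2565 / 946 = -2.71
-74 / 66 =-37 / 33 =-1.12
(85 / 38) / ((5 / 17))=7.61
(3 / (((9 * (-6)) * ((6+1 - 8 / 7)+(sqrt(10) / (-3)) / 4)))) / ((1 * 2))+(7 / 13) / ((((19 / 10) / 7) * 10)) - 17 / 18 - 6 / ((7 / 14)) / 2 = -3625316495 / 537019002 - 49 * sqrt(10) / 724722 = -6.75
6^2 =36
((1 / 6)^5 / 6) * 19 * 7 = 133 / 46656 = 0.00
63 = 63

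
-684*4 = -2736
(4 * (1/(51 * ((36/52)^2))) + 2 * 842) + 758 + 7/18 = 20180369/8262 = 2442.55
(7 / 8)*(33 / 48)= 77 / 128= 0.60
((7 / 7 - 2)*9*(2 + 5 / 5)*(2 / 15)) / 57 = -0.06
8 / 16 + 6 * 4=24.50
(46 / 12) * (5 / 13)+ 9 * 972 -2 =682303 / 78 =8747.47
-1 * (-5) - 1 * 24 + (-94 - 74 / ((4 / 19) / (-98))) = 34334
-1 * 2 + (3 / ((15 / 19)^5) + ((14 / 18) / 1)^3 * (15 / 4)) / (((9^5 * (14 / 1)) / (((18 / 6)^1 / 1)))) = -1674004077437 / 837019575000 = -2.00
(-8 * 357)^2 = 8156736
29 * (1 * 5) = 145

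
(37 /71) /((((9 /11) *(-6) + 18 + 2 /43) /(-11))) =-192511 /441194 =-0.44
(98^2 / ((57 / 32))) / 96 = 9604 / 171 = 56.16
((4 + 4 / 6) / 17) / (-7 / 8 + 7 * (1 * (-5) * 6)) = -16 / 12291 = -0.00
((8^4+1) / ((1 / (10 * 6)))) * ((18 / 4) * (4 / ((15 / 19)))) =5604696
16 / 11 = 1.45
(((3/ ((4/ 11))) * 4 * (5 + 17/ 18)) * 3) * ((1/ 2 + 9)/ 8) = 22363/ 32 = 698.84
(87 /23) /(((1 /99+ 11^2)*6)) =2871 /551080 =0.01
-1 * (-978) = 978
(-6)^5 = -7776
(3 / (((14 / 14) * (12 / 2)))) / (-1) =-1 / 2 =-0.50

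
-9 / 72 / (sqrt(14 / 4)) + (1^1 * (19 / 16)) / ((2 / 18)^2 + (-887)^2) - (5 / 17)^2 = -25490871229 / 294679612960 - sqrt(14) / 56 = -0.15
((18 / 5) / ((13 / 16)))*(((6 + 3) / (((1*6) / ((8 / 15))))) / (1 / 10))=35.45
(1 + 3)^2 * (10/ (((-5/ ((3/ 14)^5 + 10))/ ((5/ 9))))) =-26892415/ 151263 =-177.79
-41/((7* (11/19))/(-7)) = 779/11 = 70.82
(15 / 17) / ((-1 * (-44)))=15 / 748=0.02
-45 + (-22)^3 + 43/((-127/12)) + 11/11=-1358400/127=-10696.06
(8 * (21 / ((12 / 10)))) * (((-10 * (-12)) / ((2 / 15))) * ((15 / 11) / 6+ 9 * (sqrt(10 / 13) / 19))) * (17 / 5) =1071000 / 11+ 3855600 * sqrt(130) / 247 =275341.79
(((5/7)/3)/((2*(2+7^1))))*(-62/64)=-155/12096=-0.01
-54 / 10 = -5.40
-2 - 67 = -69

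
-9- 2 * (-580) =1151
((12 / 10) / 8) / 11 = 3 / 220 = 0.01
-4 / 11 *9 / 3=-12 / 11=-1.09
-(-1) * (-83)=-83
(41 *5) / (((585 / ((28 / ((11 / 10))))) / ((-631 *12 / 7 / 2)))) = -2069680 / 429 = -4824.43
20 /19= 1.05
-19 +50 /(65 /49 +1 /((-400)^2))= 194399069 /10400049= 18.69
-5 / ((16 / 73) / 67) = -24455 / 16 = -1528.44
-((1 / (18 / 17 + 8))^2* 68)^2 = -24137569 / 35153041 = -0.69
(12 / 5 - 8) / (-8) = 7 / 10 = 0.70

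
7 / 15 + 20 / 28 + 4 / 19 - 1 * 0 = 2776 / 1995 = 1.39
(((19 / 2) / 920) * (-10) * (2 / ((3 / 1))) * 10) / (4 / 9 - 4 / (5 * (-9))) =-475 / 368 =-1.29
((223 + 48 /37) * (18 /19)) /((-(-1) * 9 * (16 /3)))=24897 /5624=4.43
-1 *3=-3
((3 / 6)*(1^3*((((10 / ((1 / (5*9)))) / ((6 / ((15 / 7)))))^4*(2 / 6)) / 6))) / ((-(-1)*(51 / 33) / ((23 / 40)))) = 9005712890625 / 1306144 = 6894885.17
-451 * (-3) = 1353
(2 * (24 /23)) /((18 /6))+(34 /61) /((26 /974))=393522 /18239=21.58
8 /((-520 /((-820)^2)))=-134480 /13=-10344.62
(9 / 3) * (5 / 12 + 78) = 941 / 4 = 235.25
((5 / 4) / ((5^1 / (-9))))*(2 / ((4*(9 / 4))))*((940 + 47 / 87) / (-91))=81827 / 15834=5.17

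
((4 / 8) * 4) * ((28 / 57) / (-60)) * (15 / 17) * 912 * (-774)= 173376 / 17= 10198.59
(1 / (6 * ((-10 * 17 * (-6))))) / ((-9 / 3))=-1 / 18360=-0.00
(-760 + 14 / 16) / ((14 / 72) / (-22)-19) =601227 / 15055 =39.94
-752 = -752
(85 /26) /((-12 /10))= -425 /156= -2.72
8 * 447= 3576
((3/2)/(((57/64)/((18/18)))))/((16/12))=24/19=1.26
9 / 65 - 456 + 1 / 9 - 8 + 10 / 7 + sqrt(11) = -1893208 / 4095 + sqrt(11) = -459.01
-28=-28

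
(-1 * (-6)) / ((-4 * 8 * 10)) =-3 / 160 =-0.02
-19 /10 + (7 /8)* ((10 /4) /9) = -1193 /720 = -1.66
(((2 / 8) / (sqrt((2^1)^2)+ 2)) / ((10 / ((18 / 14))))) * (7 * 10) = 9 / 16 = 0.56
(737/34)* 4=1474/17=86.71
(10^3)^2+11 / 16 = 16000011 / 16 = 1000000.69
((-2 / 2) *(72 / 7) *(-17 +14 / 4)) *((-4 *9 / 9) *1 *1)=-3888 / 7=-555.43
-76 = -76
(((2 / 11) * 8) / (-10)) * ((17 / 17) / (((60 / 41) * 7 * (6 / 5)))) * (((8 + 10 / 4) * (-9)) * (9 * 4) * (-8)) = -17712 / 55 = -322.04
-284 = -284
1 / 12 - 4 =-47 / 12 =-3.92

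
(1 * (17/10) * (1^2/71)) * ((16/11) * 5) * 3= 408/781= 0.52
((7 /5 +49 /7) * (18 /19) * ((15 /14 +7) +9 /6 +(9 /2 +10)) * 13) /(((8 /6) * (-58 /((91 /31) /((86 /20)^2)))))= -5.11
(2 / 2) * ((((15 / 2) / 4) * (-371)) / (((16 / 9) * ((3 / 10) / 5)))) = -417375 / 64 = -6521.48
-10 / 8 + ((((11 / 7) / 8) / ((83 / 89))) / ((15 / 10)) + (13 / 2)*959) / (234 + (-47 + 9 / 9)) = 41822521 / 1310736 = 31.91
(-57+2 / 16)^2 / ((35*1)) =5915 / 64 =92.42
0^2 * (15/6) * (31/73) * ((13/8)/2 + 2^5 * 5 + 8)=0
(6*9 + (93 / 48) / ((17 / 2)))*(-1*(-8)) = 7375 / 17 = 433.82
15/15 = 1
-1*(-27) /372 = 9 /124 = 0.07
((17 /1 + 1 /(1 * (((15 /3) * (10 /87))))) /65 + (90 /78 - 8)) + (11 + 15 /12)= 36999 /6500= 5.69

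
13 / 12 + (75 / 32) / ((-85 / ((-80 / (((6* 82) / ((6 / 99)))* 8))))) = 797393 / 736032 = 1.08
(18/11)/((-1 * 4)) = -9/22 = -0.41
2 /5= 0.40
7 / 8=0.88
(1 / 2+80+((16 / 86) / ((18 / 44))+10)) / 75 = 70399 / 58050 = 1.21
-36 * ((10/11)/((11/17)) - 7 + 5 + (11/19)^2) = 408636/43681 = 9.36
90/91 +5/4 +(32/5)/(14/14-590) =2388527/1071980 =2.23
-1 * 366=-366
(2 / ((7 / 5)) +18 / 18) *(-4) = -68 / 7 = -9.71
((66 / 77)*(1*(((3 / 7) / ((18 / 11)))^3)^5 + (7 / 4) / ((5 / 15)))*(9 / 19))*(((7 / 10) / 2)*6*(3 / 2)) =11719218714639591979021283 / 1745366690172718262845440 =6.71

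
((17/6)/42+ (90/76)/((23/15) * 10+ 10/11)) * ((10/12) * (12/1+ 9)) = 900595/366624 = 2.46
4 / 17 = 0.24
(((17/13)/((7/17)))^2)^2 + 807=62315750968/68574961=908.72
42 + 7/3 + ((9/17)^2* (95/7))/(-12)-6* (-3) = 62.02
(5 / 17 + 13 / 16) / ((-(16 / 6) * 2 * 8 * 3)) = -301 / 34816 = -0.01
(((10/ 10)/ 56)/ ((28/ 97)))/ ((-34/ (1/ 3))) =-97/ 159936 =-0.00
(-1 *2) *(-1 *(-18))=-36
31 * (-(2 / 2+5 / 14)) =-589 / 14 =-42.07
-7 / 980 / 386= -1 / 54040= -0.00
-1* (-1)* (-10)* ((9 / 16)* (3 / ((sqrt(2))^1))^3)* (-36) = 10935* sqrt(2) / 8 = 1933.05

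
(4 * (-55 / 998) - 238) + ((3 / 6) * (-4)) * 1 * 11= -129850 / 499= -260.22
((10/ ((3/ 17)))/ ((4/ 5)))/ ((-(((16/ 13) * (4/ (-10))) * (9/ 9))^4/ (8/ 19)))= -507.72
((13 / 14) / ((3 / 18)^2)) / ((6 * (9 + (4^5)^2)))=39 / 7340095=0.00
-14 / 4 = -7 / 2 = -3.50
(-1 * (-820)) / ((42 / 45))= 6150 / 7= 878.57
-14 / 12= -7 / 6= -1.17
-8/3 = -2.67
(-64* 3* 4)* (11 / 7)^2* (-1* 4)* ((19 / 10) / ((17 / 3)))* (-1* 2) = -21187584 / 4165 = -5087.05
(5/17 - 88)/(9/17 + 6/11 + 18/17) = -781/19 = -41.11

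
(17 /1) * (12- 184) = -2924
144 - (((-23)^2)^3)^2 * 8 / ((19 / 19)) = -175316995456162424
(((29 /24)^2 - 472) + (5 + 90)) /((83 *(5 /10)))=-216311 /23904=-9.05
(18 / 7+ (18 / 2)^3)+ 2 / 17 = 731.69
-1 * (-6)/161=0.04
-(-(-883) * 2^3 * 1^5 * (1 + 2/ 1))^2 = -449100864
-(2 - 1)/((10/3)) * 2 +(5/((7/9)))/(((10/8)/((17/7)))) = 2913/245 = 11.89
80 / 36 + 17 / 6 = 91 / 18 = 5.06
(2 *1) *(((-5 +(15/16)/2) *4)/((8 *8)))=-145/256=-0.57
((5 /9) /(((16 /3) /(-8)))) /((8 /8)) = -0.83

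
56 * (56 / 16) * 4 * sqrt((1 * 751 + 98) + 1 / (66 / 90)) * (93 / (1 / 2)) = 145824 * sqrt(102894) / 11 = 4252372.95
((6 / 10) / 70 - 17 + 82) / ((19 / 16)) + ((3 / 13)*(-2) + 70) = 5372112 / 43225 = 124.28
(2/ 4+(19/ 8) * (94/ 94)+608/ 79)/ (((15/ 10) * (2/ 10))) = 11135/ 316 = 35.24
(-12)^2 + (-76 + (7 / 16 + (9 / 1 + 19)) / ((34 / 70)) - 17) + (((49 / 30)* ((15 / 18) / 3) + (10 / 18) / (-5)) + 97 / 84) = 5708609 / 51408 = 111.05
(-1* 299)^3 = -26730899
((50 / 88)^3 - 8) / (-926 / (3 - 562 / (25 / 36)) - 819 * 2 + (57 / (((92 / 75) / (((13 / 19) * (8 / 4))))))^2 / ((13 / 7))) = -7099961850891 / 490775722588624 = -0.01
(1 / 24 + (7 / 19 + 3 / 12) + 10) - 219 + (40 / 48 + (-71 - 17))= -44917 / 152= -295.51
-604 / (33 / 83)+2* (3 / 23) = -1152838 / 759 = -1518.89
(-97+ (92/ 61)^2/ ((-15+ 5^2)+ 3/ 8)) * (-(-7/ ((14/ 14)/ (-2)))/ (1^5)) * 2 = 836921652/ 308843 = 2709.86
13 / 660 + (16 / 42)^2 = 0.16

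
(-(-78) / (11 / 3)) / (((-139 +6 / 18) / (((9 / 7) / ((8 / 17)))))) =-4131 / 9856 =-0.42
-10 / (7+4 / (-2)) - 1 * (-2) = 0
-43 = -43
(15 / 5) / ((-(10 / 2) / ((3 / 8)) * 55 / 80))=-18 / 55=-0.33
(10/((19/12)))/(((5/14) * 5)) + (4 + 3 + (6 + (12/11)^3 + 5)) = 2887386/126445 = 22.84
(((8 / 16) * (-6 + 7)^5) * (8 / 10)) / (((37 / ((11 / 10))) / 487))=5.79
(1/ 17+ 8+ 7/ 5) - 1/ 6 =9.29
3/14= 0.21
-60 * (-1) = 60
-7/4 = -1.75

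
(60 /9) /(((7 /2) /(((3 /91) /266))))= 20 /84721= 0.00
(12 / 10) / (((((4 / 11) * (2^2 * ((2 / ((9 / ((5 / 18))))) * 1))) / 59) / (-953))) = -150294771 / 200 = -751473.86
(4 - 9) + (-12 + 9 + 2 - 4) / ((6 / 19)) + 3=-107 / 6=-17.83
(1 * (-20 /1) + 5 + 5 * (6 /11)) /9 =-15 /11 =-1.36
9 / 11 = 0.82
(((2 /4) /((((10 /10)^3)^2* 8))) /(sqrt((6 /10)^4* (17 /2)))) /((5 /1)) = 5* sqrt(34) /2448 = 0.01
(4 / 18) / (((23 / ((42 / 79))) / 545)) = 15260 / 5451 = 2.80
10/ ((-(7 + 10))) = -0.59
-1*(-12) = 12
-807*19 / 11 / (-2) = 15333 / 22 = 696.95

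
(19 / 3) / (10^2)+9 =2719 / 300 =9.06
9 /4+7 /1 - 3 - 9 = -11 /4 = -2.75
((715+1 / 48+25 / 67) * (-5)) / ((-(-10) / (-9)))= 6902121 / 2144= 3219.27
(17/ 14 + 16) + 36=745/ 14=53.21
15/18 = 0.83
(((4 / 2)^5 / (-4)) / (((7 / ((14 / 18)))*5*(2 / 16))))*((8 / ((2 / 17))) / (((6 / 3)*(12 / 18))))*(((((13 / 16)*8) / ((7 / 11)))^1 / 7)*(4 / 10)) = -155584 / 3675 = -42.34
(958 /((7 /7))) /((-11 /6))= -5748 /11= -522.55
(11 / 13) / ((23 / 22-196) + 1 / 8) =-968 / 222885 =-0.00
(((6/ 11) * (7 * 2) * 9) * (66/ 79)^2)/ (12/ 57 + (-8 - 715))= -0.07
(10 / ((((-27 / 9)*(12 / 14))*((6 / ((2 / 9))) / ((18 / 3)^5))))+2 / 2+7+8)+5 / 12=-13243 / 12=-1103.58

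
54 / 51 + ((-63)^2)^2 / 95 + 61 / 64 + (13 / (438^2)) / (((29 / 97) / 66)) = 7946234450595109 / 47920073280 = 165822.67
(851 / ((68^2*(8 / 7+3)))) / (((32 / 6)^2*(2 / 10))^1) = 268065 / 34328576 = 0.01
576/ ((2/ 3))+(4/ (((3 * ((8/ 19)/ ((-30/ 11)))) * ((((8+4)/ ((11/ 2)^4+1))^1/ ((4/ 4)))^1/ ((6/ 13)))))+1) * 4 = -399423/ 1144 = -349.15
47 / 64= 0.73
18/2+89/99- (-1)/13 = 12839/1287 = 9.98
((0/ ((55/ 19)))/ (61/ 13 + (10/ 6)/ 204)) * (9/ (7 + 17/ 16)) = 0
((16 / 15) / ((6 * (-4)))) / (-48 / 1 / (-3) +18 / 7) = -7 / 2925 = -0.00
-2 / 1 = -2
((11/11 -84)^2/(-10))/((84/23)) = -158447/840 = -188.63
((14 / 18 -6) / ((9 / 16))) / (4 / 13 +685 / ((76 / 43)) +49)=-742976 / 34962111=-0.02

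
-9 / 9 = -1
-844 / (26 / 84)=-35448 / 13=-2726.77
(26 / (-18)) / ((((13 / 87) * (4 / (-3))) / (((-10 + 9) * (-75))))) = 543.75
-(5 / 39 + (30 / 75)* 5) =-83 / 39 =-2.13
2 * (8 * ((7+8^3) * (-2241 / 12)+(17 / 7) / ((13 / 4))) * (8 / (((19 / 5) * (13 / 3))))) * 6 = -101605798080 / 22477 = -4520434.14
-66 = -66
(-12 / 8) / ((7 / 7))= -3 / 2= -1.50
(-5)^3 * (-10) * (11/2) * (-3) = -20625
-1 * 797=-797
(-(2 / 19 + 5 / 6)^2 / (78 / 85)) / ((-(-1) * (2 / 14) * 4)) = -6812155 / 4054752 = -1.68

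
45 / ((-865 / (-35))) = 315 / 173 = 1.82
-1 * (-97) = 97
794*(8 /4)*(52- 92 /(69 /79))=-254080 /3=-84693.33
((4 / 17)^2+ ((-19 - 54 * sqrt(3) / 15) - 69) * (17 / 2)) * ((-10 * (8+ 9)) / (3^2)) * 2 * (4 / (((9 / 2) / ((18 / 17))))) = 1088 * sqrt(3)+ 23056640 / 867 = 28478.06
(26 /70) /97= 13 /3395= 0.00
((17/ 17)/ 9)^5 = 1/ 59049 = 0.00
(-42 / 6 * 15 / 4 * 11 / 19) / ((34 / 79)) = -91245 / 2584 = -35.31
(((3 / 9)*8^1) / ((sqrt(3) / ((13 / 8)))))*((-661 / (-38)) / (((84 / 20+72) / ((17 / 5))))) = 146081*sqrt(3) / 130302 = 1.94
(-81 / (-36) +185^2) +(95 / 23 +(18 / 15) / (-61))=960531983 / 28060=34231.36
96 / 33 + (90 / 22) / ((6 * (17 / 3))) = 103 / 34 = 3.03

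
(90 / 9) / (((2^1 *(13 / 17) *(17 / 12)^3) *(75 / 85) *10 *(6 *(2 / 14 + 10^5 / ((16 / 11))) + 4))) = 1008 / 1595362535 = 0.00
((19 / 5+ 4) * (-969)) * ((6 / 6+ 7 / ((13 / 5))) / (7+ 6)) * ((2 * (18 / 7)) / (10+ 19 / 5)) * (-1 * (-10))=-16744320 / 2093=-8000.15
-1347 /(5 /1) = -1347 /5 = -269.40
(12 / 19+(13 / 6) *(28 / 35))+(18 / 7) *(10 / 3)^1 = 21818 / 1995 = 10.94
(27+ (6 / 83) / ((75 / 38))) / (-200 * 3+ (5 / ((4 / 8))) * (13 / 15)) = -168303 / 3681050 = -0.05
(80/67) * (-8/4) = -160/67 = -2.39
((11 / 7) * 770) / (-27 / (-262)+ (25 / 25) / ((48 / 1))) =7608480 / 779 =9766.98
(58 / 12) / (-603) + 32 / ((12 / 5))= 48211 / 3618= 13.33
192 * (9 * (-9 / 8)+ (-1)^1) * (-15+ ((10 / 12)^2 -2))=104486 / 3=34828.67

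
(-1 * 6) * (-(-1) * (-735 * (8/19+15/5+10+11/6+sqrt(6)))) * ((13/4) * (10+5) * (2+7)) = 34255007.81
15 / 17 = 0.88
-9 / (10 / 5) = -9 / 2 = -4.50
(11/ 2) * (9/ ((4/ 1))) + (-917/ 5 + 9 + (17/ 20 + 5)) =-6247/ 40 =-156.18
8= 8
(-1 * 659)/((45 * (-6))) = 659/270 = 2.44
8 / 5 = 1.60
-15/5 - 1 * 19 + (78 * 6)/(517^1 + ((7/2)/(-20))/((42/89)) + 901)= -7372762/340231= -21.67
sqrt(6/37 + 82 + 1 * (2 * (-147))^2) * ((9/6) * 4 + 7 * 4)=68 * sqrt(29610841)/37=10000.75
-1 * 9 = -9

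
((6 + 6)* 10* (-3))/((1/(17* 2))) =-12240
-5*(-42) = 210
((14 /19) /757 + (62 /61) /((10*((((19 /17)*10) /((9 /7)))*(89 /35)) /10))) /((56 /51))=186989307 /4372777192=0.04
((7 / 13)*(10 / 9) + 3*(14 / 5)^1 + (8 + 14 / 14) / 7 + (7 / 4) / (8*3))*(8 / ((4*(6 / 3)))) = 1357171 / 131040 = 10.36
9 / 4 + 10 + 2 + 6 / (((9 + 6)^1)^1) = 293 / 20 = 14.65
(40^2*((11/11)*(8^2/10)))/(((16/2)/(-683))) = -874240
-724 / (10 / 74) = -26788 / 5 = -5357.60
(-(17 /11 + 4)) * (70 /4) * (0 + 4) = -4270 /11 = -388.18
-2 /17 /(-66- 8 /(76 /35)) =19 /11254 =0.00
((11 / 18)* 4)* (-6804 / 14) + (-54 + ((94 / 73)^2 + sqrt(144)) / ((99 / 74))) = -649857166 / 527571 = -1231.79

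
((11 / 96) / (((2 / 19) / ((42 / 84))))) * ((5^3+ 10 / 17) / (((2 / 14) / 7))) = 21864535 / 6528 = 3349.35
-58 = -58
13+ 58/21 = 331/21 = 15.76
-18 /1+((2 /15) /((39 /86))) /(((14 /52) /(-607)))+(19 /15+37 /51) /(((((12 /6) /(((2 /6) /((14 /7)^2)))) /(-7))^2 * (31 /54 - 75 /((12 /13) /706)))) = -90352286108401 /132698784960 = -680.88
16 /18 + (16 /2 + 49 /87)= 2467 /261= 9.45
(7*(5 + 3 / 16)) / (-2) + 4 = -453 / 32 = -14.16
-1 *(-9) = 9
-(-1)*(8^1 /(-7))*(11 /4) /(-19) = 22 /133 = 0.17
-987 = -987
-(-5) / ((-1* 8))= -0.62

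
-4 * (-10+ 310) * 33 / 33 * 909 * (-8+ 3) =5454000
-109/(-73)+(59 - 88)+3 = -1789/73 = -24.51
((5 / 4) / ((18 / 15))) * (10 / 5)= 25 / 12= 2.08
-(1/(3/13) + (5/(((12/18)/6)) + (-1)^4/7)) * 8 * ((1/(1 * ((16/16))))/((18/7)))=-4156/27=-153.93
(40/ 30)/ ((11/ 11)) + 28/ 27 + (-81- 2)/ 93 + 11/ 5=15392/ 4185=3.68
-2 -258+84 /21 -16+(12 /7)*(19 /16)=-7559 /28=-269.96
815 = 815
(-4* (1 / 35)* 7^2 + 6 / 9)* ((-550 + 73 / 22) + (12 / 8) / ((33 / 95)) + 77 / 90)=19835441 / 7425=2671.44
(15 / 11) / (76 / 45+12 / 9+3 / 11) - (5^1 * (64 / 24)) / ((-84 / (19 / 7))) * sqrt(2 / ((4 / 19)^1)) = 675 / 1631+95 * sqrt(38) / 441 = 1.74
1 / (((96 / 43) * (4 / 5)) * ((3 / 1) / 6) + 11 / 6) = 1290 / 3517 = 0.37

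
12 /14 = 6 /7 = 0.86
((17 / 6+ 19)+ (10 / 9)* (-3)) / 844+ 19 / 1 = 32109 / 1688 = 19.02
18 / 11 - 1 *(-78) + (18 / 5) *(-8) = 2796 / 55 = 50.84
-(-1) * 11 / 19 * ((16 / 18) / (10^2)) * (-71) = -0.37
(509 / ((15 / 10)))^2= 1036324 / 9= 115147.11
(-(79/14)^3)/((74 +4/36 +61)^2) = -39936159/4057432064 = -0.01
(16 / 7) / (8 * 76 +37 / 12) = 192 / 51331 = 0.00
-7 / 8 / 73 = -7 / 584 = -0.01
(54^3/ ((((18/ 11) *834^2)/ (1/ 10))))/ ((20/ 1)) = 2673/ 3864200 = 0.00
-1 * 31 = -31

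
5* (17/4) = 85/4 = 21.25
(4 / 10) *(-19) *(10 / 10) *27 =-1026 / 5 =-205.20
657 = 657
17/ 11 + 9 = 116/ 11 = 10.55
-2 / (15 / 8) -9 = -151 / 15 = -10.07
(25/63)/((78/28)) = 0.14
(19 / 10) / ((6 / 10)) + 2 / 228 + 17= 1150 / 57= 20.18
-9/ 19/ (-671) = 0.00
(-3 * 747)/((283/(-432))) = 968112/283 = 3420.89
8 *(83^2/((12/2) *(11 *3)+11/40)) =2204480/7931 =277.96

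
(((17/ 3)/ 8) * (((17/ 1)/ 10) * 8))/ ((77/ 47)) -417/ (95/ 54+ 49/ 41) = -2043833377/ 15109710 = -135.27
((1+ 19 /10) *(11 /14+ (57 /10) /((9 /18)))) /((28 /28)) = 35.34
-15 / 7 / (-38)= 15 / 266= 0.06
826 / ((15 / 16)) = 13216 / 15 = 881.07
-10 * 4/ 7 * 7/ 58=-20/ 29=-0.69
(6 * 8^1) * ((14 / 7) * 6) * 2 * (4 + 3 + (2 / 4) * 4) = 10368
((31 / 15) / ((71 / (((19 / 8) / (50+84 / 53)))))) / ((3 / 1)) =31217 / 69881040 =0.00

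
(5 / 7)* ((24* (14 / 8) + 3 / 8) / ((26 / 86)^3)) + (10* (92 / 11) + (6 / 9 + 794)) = 8013183533 / 4060056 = 1973.66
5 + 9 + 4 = 18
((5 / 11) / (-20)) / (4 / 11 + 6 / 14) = -7 / 244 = -0.03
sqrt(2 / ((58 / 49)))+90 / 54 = 7 * sqrt(29) / 29+5 / 3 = 2.97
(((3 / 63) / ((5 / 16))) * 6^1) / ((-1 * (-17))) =32 / 595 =0.05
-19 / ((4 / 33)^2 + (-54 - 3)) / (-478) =-20691 / 29663246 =-0.00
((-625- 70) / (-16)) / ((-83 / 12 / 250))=-1570.03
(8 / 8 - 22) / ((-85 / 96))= 2016 / 85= 23.72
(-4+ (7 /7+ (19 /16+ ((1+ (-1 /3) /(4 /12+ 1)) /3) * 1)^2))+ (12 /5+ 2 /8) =2197 /1280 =1.72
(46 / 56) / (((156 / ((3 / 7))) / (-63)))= -0.14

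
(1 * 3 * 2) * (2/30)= 2/5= 0.40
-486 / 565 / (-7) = 0.12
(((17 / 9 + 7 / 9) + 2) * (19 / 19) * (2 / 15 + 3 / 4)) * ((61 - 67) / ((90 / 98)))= -18179 / 675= -26.93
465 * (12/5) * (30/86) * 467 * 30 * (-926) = -217172372400/43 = -5050520288.37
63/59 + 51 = 3072/59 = 52.07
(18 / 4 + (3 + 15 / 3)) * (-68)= -850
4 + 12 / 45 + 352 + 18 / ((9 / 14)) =5764 / 15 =384.27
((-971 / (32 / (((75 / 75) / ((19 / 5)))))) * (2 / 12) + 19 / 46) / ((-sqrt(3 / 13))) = 77009 * sqrt(39) / 251712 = 1.91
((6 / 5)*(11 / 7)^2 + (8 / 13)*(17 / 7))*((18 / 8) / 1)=63891 / 6370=10.03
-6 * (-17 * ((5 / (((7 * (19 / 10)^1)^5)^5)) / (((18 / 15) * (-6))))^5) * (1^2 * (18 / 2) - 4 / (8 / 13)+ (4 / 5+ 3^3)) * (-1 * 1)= 327491760253906250000000000000000000000000000000000000000000000000000000000000000000000000000000000000000000000000000000000000000000 / 198804018470781067993050206683323712632260689281752169035629687788688632787751055637526665631338564112758959640977576856571370786070468533016962941081125910135205459953176495507671984820091508215731065666642240548045401716821652726693884067118428853935094544134283302773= 0.00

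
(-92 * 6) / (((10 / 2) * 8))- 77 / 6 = -799 / 30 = -26.63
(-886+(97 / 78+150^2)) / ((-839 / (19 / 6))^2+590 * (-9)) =608642029 / 1827091188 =0.33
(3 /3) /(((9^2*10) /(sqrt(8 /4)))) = sqrt(2) /810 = 0.00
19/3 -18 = -35/3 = -11.67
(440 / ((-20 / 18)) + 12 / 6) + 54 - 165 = -505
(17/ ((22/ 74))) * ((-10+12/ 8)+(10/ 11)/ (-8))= -238391/ 484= -492.54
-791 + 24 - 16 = -783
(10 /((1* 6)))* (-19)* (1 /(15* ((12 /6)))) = -19 /18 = -1.06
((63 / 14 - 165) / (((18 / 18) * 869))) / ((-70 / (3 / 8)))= 963 / 973280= 0.00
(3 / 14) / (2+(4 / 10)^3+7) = 375 / 15862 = 0.02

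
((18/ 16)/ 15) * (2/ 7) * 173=519/ 140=3.71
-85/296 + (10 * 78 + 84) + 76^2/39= 11680397/11544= 1011.82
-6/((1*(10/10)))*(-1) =6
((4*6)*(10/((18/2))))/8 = 10/3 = 3.33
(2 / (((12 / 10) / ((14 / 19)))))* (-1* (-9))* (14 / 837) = 980 / 5301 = 0.18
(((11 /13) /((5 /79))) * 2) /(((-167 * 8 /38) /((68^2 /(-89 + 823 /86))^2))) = -118681561000448 /46047463605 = -2577.37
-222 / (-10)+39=306 / 5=61.20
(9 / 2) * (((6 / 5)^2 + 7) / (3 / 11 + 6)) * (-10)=-6963 / 115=-60.55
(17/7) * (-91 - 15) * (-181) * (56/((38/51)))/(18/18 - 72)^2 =66537048/95779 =694.69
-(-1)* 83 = 83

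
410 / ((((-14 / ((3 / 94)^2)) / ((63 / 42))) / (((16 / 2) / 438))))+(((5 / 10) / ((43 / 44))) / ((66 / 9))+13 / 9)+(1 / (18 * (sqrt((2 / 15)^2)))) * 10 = 2481307594 / 436845213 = 5.68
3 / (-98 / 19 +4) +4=1.41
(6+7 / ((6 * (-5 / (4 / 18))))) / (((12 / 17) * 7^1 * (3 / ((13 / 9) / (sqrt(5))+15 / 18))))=177463 * sqrt(5) / 1530900+13651 / 40824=0.59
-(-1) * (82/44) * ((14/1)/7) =41/11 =3.73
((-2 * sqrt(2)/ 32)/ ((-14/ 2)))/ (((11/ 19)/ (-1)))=-0.02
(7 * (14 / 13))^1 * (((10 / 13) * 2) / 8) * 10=2450 / 169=14.50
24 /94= 12 /47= 0.26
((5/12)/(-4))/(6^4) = -0.00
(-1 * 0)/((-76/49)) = 0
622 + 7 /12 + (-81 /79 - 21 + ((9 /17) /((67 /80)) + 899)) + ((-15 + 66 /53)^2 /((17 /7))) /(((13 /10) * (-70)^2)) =1500.20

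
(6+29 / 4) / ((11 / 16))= 212 / 11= 19.27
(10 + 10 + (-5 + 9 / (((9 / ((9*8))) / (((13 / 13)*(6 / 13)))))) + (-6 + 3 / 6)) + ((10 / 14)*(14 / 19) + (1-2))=20875 / 494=42.26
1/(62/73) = 73/62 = 1.18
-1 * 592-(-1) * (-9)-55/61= -36716/61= -601.90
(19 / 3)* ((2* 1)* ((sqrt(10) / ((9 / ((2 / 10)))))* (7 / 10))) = 133* sqrt(10) / 675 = 0.62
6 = 6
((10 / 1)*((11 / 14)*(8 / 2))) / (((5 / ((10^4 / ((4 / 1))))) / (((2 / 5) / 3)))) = 44000 / 21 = 2095.24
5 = 5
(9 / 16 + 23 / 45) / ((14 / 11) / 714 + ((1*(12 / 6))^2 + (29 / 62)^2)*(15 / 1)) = 138913511 / 8188193940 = 0.02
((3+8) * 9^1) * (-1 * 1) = -99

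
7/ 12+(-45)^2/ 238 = 12983/ 1428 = 9.09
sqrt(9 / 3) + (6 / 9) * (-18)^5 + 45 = -1259667 + sqrt(3) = -1259665.27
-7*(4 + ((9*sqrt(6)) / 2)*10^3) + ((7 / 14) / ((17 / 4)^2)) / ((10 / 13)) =-31500*sqrt(6) - 40408 / 1445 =-77186.89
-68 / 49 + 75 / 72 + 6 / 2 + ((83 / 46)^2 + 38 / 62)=125787601 / 19285224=6.52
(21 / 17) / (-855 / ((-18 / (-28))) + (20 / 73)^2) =-37303 / 40160630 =-0.00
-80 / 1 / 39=-80 / 39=-2.05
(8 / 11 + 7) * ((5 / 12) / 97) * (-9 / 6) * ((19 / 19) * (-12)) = 1275 / 2134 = 0.60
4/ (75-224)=-4/ 149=-0.03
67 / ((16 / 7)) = 469 / 16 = 29.31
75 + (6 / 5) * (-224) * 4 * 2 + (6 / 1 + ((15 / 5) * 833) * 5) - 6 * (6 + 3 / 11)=571338 / 55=10387.96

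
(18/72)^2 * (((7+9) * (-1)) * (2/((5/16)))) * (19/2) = -304/5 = -60.80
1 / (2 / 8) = 4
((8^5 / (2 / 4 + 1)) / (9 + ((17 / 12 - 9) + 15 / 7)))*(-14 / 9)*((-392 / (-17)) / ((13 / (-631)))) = 6354500583424 / 594711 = 10685022.78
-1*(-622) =622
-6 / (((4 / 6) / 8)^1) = -72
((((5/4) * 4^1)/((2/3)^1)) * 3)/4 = 45/8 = 5.62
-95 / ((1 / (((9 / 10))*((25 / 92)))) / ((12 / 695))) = -2565 / 6394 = -0.40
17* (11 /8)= 187 /8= 23.38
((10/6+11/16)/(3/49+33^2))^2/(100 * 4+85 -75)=0.00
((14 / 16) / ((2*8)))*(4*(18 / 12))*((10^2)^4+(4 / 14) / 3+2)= 525000011 / 16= 32812500.69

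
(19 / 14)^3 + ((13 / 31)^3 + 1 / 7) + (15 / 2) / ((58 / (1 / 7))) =6483042931 / 2370648616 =2.73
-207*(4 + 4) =-1656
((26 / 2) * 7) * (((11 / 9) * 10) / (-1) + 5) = -5915 / 9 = -657.22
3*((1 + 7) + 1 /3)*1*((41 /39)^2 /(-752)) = -42025 /1143792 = -0.04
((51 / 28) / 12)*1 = 17 / 112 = 0.15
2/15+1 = 17/15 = 1.13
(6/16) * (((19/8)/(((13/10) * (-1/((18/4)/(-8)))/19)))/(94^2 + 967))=0.00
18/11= 1.64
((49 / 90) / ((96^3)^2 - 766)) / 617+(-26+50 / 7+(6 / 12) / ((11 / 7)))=-62048485877526335977 / 3346923581484783300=-18.54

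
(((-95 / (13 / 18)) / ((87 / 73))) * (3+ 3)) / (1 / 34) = -8488440 / 377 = -22515.76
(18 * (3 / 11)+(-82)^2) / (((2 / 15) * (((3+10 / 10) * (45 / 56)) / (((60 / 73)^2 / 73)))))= 621751200 / 4279187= 145.30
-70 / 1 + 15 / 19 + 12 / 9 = -3869 / 57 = -67.88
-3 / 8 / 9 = -1 / 24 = -0.04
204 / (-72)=-17 / 6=-2.83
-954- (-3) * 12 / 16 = -3807 / 4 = -951.75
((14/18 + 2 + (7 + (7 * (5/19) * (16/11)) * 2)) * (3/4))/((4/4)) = 7118/627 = 11.35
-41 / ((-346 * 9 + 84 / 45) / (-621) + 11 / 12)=-1527660 / 220883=-6.92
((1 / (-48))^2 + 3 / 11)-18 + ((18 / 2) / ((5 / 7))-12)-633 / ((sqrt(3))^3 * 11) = -2170313 / 126720-211 * sqrt(3) / 33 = -28.20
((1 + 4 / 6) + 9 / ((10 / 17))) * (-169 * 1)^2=14537549 / 30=484584.97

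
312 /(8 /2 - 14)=-156 /5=-31.20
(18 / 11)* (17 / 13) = 306 / 143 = 2.14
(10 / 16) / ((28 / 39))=195 / 224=0.87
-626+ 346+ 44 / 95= -26556 / 95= -279.54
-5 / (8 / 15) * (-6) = 225 / 4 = 56.25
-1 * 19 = -19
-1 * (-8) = 8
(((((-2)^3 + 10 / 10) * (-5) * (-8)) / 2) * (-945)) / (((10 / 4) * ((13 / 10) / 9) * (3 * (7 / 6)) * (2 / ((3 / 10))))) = 204120 / 13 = 15701.54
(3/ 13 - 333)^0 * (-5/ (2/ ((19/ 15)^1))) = -19/ 6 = -3.17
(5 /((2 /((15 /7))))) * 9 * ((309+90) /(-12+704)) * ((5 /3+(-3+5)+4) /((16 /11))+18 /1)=14325525 /22144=646.93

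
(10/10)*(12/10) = 6/5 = 1.20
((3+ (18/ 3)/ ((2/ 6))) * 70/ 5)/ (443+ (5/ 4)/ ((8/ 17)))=9408/ 14261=0.66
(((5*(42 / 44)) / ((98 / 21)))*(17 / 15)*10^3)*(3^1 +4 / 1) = 89250 / 11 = 8113.64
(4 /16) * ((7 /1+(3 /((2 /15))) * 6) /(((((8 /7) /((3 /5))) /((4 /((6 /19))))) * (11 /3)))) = 28329 /440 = 64.38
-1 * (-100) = 100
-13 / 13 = -1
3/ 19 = 0.16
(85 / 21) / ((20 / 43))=731 / 84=8.70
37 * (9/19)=333/19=17.53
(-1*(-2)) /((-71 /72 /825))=-118800 /71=-1673.24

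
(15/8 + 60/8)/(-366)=-0.03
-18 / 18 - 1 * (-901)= 900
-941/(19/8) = -7528/19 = -396.21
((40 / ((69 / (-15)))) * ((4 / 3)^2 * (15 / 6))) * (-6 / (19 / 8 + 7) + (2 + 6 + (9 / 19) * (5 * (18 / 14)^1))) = -402.13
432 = 432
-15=-15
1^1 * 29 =29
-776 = -776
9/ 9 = 1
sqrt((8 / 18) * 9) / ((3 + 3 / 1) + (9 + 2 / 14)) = 7 / 53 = 0.13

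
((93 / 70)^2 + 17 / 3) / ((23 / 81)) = 2949669 / 112700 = 26.17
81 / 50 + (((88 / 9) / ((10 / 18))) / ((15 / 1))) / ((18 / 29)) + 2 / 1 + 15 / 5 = 11489 / 1350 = 8.51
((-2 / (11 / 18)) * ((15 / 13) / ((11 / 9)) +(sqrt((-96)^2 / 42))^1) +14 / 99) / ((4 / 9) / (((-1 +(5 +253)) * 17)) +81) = -22648896 * sqrt(42) / 245245385 - 182353322 / 5010012865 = -0.63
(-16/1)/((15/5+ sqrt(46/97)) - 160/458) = -215732656/33327267+ 839056 *sqrt(4462)/33327267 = -4.79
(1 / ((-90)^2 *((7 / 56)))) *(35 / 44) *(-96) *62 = -6944 / 1485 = -4.68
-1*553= -553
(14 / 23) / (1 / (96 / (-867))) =-448 / 6647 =-0.07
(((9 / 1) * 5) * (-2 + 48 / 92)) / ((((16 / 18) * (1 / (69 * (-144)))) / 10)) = 7435800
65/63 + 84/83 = 10687/5229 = 2.04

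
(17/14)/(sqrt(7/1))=17 * sqrt(7)/98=0.46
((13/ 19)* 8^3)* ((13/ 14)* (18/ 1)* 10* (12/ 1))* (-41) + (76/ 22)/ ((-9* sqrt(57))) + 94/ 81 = -310348234538/ 10773 - 2* sqrt(57)/ 297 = -28807967.61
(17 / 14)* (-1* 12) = -102 / 7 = -14.57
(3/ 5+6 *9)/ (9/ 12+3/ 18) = 3276/ 55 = 59.56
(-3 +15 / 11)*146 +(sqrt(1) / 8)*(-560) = -3398 / 11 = -308.91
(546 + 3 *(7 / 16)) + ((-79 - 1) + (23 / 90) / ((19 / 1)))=6393019 / 13680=467.33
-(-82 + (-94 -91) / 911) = 74887 / 911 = 82.20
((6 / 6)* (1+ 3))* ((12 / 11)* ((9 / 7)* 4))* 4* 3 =20736 / 77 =269.30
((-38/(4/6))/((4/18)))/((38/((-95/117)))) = 285/52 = 5.48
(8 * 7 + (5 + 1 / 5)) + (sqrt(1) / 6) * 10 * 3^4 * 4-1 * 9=2961 / 5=592.20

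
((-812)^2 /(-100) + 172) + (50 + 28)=-158586 /25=-6343.44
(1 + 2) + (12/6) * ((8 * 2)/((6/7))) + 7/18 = 40.72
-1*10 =-10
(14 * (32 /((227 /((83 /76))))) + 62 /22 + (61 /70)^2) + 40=10631562503 /232470700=45.73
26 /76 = 13 /38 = 0.34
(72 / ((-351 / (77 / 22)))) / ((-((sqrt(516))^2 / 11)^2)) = 847 / 2595996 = 0.00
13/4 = 3.25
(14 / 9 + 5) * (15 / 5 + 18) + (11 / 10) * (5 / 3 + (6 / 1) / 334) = 116499 / 835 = 139.52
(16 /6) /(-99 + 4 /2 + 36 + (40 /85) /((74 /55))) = -5032 /114447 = -0.04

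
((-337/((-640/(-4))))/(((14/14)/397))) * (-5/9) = 133789/288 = 464.55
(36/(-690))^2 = 36/13225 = 0.00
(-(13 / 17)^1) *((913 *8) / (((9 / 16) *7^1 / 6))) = -3038464 / 357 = -8511.10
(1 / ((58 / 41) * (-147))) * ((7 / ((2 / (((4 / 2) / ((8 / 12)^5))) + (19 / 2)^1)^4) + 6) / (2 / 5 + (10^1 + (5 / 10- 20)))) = 15144465097918610 / 4775806061894790587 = 0.00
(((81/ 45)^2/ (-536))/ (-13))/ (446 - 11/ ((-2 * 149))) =12069/ 11577244900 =0.00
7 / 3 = 2.33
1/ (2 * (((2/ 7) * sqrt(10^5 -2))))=0.01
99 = 99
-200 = -200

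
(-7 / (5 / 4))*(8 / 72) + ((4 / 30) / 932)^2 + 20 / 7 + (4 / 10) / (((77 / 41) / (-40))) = -23643945203 / 3762227700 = -6.28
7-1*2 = 5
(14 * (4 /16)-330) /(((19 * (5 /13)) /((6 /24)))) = -8489 /760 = -11.17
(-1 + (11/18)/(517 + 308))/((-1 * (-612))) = -1349/826200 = -0.00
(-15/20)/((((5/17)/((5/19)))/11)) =-561/76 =-7.38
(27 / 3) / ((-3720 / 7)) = -21 / 1240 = -0.02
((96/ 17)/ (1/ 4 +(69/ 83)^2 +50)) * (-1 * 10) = -8817920/ 7954487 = -1.11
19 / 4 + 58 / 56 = 81 / 14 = 5.79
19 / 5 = 3.80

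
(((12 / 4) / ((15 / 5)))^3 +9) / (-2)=-5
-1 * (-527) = 527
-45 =-45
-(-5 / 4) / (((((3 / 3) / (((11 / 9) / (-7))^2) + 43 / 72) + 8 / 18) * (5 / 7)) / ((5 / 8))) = 12705 / 393124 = 0.03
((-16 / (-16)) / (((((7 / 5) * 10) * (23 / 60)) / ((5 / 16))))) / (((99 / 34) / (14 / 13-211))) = -1159825 / 276276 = -4.20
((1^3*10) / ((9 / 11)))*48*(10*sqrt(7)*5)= 88000*sqrt(7) / 3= 77608.71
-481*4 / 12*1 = -160.33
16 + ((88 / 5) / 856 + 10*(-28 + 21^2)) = 2218121 / 535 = 4146.02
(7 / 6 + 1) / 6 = 13 / 36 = 0.36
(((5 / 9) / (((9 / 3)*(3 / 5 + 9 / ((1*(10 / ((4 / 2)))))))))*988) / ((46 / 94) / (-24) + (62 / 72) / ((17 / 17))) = 464360 / 5121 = 90.68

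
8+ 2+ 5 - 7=8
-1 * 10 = -10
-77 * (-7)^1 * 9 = 4851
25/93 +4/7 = 547/651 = 0.84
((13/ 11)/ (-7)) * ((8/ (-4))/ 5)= 26/ 385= 0.07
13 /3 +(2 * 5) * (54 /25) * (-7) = -2203 /15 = -146.87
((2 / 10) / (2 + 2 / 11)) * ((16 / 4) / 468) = 11 / 14040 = 0.00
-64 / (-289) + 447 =129247 / 289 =447.22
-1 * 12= -12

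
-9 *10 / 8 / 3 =-15 / 4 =-3.75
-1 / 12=-0.08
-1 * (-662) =662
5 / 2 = 2.50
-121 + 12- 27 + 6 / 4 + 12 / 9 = -799 / 6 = -133.17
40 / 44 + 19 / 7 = 279 / 77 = 3.62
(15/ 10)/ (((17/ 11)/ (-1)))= -33/ 34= -0.97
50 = 50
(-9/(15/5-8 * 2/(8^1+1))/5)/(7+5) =-27/220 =-0.12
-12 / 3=-4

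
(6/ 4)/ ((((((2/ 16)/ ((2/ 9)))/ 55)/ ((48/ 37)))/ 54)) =380160/ 37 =10274.59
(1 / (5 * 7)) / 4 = 1 / 140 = 0.01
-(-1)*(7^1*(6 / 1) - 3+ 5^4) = 664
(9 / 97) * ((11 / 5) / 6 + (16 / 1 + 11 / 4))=3441 / 1940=1.77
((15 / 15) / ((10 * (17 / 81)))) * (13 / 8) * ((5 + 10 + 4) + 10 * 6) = 83187 / 1360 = 61.17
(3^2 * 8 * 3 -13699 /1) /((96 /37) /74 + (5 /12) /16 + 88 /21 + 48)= -8269285696 /32046521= -258.04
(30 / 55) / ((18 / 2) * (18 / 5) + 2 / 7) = 105 / 6292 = 0.02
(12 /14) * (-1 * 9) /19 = -54 /133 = -0.41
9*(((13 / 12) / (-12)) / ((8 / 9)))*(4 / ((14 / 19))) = -2223 / 448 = -4.96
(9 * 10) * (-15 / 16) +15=-555 / 8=-69.38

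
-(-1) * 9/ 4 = 9/ 4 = 2.25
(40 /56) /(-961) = -5 /6727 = -0.00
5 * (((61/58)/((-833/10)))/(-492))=1525/11885244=0.00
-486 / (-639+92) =486 / 547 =0.89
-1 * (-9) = 9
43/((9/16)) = 76.44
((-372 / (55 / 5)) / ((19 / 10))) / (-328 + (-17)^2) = 1240 / 2717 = 0.46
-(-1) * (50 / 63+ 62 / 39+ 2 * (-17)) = -25894 / 819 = -31.62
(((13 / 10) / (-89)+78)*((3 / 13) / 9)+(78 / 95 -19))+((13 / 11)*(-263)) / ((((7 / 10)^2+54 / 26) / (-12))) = 2675627310661 / 1862146110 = 1436.85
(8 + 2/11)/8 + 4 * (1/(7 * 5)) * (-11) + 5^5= 4812139/1540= 3124.77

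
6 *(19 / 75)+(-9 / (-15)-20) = -447 / 25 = -17.88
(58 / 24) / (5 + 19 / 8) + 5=5.33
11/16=0.69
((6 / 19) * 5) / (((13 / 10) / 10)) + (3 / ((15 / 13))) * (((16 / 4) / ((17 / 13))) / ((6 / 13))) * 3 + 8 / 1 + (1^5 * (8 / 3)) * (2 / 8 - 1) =1466288 / 20995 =69.84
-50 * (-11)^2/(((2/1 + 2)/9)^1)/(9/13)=-39325/2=-19662.50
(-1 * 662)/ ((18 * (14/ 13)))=-4303/ 126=-34.15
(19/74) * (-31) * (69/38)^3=-10183779/213712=-47.65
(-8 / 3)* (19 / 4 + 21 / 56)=-41 / 3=-13.67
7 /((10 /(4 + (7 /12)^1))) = 77 /24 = 3.21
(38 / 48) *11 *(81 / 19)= 297 / 8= 37.12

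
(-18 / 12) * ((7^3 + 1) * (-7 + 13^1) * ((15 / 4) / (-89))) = 11610 / 89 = 130.45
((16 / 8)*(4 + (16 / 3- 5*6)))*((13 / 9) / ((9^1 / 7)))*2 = -22568 / 243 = -92.87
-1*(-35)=35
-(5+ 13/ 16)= -93/ 16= -5.81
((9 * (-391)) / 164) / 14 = -3519 / 2296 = -1.53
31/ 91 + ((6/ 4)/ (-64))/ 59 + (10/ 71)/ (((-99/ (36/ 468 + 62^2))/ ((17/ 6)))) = -19965428557/ 1317423744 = -15.15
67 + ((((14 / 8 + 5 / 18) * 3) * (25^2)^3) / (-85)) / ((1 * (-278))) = 3568252829 / 56712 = 62918.83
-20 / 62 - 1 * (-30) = 29.68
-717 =-717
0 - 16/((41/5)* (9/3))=-80/123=-0.65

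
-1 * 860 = -860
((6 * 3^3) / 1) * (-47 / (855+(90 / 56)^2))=-663264 / 74705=-8.88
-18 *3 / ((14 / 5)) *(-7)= 135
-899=-899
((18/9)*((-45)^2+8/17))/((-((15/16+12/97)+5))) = -106880032/159919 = -668.34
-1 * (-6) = 6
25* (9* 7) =1575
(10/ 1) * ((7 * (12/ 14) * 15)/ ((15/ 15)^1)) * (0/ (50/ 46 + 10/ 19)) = 0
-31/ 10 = -3.10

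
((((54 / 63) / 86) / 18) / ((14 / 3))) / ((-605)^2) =1 / 3084858700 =0.00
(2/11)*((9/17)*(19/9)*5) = 190/187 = 1.02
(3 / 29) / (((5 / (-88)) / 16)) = -4224 / 145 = -29.13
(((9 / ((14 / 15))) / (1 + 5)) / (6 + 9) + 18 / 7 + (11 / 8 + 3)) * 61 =24095 / 56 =430.27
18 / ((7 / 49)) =126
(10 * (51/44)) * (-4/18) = -85/33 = -2.58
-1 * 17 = -17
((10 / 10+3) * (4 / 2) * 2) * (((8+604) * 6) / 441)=6528 / 49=133.22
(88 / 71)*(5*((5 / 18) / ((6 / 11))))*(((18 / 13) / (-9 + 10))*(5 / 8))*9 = 45375 / 1846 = 24.58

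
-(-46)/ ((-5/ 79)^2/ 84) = 964608.96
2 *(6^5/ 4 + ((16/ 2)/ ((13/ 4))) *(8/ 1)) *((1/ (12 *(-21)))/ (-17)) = 12764/ 13923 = 0.92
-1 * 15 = -15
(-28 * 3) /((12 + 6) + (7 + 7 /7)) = -42 /13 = -3.23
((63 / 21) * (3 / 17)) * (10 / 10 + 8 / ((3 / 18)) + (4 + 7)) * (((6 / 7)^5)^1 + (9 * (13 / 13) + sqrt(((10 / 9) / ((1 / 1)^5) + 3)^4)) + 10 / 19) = 13910831360 / 16285983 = 854.16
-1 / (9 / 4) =-4 / 9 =-0.44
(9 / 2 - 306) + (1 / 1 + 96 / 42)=-4175 / 14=-298.21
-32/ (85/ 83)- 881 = -77541/ 85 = -912.25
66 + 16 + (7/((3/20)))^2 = 20338/9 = 2259.78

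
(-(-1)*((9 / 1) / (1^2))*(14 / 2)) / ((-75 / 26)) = -546 / 25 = -21.84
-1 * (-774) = 774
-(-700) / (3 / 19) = 13300 / 3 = 4433.33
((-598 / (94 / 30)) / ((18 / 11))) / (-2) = 16445 / 282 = 58.32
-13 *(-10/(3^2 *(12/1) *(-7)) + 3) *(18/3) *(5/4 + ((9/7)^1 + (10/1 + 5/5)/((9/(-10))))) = 36143887/15876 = 2276.64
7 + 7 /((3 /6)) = 21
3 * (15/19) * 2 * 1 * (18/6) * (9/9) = 270/19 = 14.21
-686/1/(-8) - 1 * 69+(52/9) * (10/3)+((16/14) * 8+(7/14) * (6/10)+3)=183149/3780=48.45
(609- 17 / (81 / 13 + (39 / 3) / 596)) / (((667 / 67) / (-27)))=-53132661801 / 32312815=-1644.32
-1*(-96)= 96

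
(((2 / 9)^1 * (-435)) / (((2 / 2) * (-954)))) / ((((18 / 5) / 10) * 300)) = 145 / 154548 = 0.00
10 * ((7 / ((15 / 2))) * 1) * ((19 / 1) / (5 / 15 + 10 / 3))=532 / 11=48.36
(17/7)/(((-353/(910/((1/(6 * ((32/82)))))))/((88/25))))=-3734016/72365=-51.60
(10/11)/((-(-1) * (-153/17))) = -10/99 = -0.10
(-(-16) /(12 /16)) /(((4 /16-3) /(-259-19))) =71168 /33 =2156.61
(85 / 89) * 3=255 / 89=2.87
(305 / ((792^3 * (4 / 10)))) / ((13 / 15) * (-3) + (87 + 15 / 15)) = 125 / 6955103232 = 0.00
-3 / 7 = -0.43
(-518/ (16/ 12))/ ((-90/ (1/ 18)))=259/ 1080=0.24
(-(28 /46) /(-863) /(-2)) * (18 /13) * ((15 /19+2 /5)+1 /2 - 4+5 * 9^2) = -4820193 /24513515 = -0.20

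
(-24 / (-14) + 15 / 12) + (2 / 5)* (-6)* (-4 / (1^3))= 1759 / 140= 12.56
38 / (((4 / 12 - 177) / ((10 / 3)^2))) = -380 / 159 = -2.39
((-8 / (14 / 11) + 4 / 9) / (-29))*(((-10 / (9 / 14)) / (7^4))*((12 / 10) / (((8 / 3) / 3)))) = -368 / 208887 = -0.00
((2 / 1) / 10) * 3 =3 / 5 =0.60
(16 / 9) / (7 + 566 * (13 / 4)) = 32 / 33237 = 0.00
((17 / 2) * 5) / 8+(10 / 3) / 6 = 845 / 144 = 5.87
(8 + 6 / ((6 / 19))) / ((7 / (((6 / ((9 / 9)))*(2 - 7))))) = -810 / 7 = -115.71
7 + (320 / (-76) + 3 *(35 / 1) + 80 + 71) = 4917 / 19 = 258.79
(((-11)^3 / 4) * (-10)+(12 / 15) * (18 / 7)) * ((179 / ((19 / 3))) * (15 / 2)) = 375474159 / 532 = 705778.49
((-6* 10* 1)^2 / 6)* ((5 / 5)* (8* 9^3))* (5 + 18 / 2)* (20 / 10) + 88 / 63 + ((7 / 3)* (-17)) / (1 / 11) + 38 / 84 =12345122855 / 126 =97977165.52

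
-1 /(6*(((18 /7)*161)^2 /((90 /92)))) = -5 /5256144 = -0.00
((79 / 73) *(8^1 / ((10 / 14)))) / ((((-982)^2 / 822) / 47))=42729204 / 87994565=0.49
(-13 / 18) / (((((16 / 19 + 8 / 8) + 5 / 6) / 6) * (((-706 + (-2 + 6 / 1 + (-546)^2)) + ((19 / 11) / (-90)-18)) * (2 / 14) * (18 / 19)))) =-722722 / 17959743281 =-0.00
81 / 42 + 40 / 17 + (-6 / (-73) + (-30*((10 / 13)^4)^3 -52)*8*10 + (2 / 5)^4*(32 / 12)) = -3232110553594447989230443 / 758964245471221676250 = -4258.58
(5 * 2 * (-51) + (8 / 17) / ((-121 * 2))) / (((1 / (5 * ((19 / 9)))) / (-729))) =8072624430 / 2057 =3924464.96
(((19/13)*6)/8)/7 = 57/364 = 0.16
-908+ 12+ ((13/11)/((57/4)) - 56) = -596852/627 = -951.92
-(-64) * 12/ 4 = 192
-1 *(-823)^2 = -677329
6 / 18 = 1 / 3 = 0.33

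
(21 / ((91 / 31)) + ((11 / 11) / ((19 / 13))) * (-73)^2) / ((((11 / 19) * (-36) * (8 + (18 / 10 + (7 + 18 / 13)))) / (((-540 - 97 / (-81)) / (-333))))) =-24613779140 / 1578163257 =-15.60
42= 42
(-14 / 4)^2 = 49 / 4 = 12.25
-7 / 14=-1 / 2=-0.50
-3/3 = -1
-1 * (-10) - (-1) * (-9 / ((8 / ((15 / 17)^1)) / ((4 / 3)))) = 295 / 34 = 8.68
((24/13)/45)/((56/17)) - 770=-1051033/1365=-769.99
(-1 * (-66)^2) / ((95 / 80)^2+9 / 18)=-2280.44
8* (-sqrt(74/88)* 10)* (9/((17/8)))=-2880* sqrt(407)/187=-310.70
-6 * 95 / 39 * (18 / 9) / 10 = -38 / 13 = -2.92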